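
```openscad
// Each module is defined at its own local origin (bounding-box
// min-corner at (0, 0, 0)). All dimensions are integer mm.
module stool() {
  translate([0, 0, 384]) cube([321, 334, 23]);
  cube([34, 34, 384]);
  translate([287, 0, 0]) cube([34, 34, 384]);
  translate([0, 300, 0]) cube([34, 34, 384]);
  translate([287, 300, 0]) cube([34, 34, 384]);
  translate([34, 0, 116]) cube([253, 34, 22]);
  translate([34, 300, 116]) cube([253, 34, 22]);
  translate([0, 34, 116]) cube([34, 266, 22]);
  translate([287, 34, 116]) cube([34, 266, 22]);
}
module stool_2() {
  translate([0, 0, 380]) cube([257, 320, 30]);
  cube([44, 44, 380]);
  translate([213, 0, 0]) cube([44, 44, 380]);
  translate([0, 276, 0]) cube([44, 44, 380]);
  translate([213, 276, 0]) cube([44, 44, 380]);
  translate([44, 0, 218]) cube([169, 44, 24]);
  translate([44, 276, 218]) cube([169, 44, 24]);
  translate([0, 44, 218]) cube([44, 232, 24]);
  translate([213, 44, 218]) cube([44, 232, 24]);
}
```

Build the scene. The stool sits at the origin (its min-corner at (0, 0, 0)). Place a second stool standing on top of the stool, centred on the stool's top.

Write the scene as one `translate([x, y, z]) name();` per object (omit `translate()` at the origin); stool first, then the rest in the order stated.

stool();
translate([32, 7, 407]) stool_2();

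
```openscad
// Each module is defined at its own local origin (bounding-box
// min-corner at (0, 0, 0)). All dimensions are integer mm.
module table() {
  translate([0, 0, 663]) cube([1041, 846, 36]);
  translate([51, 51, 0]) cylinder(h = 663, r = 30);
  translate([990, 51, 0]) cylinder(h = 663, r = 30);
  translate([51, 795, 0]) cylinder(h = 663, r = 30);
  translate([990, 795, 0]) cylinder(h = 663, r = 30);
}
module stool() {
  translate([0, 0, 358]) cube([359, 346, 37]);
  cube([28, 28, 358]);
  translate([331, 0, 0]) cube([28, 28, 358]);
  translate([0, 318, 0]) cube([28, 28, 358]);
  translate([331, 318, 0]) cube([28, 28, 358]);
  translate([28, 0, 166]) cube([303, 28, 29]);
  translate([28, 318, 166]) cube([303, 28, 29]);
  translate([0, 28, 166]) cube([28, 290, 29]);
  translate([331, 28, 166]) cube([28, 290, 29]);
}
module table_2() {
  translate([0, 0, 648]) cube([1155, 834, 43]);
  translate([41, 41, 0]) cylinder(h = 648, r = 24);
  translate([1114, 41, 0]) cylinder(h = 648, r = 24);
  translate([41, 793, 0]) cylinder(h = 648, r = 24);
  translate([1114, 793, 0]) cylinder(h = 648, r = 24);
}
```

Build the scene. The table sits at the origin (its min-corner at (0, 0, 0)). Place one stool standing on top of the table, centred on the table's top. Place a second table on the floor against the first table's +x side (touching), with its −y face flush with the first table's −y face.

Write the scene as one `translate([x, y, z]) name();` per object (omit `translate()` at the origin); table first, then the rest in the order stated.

table();
translate([341, 250, 699]) stool();
translate([1041, 0, 0]) table_2();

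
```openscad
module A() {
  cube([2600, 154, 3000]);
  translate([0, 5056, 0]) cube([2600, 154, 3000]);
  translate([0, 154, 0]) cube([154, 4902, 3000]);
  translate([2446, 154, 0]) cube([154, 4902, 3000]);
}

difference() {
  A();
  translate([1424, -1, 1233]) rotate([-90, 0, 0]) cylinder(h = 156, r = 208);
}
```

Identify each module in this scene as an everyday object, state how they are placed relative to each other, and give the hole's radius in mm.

The subtracted cylinder has r = 208 mm.

A is a house frame. The house frame has a circular hole through its front wall. The hole's radius is 208 mm.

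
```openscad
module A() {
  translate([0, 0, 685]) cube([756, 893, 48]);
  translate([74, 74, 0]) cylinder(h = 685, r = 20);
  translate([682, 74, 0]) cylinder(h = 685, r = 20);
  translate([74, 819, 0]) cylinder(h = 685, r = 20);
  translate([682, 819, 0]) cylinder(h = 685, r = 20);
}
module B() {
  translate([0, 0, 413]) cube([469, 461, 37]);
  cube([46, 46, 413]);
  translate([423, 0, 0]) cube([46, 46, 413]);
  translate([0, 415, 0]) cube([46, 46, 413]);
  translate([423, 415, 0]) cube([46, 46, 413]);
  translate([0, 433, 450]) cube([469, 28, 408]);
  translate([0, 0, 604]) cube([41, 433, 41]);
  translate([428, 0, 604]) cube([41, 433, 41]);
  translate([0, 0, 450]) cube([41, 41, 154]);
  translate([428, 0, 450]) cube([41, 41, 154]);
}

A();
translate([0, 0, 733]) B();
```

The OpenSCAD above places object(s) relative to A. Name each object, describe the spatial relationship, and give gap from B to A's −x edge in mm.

A is a table. B is a chair. The chair is on top of the table. The gap from the chair to the table's −x edge is 0 mm.

The chair's min-x is at 0; the table's min-x is 0; gap = 0 mm.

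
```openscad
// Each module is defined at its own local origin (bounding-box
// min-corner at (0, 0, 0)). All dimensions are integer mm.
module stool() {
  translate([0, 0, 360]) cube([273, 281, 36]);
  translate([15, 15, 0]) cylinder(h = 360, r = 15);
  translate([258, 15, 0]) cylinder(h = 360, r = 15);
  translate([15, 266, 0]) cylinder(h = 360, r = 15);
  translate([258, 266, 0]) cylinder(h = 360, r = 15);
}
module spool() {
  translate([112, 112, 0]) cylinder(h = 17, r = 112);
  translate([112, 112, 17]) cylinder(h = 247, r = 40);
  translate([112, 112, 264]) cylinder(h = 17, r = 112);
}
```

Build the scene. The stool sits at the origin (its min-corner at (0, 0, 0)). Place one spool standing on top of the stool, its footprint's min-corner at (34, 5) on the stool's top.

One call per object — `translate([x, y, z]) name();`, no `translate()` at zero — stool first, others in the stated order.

stool();
translate([34, 5, 396]) spool();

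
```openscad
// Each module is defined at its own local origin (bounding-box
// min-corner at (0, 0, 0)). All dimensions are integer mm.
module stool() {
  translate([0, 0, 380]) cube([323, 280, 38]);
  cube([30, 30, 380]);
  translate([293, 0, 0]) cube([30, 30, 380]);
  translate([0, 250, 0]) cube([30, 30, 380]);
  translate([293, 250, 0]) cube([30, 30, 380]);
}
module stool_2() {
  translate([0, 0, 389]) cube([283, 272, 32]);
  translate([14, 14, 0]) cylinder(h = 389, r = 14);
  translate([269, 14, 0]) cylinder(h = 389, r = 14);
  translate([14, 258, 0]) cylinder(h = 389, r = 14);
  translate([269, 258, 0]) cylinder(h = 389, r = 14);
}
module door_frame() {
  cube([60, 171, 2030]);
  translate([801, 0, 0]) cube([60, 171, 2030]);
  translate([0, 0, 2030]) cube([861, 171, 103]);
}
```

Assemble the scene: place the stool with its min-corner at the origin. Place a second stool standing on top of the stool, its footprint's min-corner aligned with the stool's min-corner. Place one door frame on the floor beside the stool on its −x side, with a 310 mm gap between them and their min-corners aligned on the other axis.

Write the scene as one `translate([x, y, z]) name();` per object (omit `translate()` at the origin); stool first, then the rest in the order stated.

stool();
translate([0, 0, 418]) stool_2();
translate([-1171, 0, 0]) door_frame();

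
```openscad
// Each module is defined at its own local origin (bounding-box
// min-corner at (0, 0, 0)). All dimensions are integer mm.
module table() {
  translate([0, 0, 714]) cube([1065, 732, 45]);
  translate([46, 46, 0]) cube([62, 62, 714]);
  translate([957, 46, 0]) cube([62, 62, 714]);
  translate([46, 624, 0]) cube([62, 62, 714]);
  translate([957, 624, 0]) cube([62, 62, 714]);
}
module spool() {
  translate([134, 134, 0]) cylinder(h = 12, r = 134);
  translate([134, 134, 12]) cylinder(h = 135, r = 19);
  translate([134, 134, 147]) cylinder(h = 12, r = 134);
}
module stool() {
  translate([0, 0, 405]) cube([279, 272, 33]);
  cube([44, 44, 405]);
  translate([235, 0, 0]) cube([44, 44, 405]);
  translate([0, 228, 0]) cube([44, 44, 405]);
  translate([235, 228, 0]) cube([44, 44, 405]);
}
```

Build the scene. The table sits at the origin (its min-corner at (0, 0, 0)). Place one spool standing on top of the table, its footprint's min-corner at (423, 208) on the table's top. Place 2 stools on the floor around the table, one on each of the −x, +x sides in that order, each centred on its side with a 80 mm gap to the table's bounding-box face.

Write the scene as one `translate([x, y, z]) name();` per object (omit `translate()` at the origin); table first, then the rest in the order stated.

table();
translate([423, 208, 759]) spool();
translate([-359, 230, 0]) stool();
translate([1145, 230, 0]) stool();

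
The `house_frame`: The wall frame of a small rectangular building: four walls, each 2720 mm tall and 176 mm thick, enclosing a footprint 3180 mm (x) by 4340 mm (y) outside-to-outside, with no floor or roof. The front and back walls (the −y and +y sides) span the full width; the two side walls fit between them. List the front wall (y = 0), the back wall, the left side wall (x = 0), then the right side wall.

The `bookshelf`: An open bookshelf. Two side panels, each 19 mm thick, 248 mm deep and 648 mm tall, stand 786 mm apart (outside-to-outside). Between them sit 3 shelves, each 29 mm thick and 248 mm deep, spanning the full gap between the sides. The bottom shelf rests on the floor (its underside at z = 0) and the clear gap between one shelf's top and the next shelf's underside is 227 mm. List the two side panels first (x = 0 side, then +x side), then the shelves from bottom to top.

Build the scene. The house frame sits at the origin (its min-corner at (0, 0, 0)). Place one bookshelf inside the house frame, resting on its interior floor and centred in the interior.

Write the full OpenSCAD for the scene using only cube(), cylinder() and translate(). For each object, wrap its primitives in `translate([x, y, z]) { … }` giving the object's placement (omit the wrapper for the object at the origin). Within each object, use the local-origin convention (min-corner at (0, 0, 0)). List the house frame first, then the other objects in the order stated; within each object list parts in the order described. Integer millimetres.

cube([3180, 176, 2720]);
translate([0, 4164, 0]) cube([3180, 176, 2720]);
translate([0, 176, 0]) cube([176, 3988, 2720]);
translate([3004, 176, 0]) cube([176, 3988, 2720]);
translate([1197, 2046, 0]) {
  cube([19, 248, 648]);
  translate([767, 0, 0]) cube([19, 248, 648]);
  translate([19, 0, 0]) cube([748, 248, 29]);
  translate([19, 0, 256]) cube([748, 248, 29]);
  translate([19, 0, 512]) cube([748, 248, 29]);
}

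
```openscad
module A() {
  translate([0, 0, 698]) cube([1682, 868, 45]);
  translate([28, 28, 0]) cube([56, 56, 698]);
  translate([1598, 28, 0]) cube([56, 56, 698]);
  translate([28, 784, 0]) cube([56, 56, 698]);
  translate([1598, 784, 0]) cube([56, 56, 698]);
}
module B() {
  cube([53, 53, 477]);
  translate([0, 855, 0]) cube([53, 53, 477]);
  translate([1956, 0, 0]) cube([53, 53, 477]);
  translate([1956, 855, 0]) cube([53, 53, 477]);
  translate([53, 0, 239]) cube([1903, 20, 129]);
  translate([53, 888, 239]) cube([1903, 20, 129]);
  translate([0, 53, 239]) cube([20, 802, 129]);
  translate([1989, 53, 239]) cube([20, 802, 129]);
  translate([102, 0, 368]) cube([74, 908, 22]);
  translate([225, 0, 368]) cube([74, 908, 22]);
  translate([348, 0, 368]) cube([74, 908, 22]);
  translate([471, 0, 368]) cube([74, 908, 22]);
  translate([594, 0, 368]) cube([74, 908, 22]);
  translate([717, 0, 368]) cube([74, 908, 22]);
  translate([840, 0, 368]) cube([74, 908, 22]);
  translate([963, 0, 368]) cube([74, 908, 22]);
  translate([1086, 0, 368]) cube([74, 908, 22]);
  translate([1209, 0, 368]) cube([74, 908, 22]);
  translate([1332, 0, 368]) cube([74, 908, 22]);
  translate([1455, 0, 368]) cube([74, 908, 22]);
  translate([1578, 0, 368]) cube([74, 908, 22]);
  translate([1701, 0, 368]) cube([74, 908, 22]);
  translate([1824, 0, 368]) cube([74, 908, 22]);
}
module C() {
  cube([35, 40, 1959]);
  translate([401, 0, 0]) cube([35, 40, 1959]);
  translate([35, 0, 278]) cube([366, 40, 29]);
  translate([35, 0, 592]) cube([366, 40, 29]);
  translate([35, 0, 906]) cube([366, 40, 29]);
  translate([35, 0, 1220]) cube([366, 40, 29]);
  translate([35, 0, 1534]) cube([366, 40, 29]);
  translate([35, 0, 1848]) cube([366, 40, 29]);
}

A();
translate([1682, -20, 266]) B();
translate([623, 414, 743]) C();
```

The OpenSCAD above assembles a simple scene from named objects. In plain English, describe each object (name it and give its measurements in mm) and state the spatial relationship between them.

A is a table: top 1682 mm (x) × 868 mm (y), 45 mm thick, upper face at z = 743 mm, on four 56×56 mm square legs, each inset 28 mm from the nearest pair of top edges, running from z = 0 to the bottom of the top.

B is a bed frame 2009 mm long (x) by 908 mm wide (y). Four 53×53 mm corner posts, 477 mm tall, at the corners of the footprint. Four rails of 20 mm thickness and 129 mm height run between adjacent posts with their undersides at z = 239 mm, their outer faces flush with the outside of the frame (the two x-running rails run between the posts' inner faces; the two y-running rails run between the posts' inner faces). 15 slats, each 74 mm wide (x) and 22 mm thick, lie across the top of the two x-running rails, running the full 908 mm width of the frame in y; the slats are evenly spaced along x between the inner faces of the end posts with equal gaps (rounded down to the nearest mm) at the −x end and between each pair — any rounding remainder accumulates at the +x end.

C is a straight ladder. Two 35×40 mm vertical rails, 1959 mm tall, stand 436 mm apart (outside-to-outside) with their front faces coplanar on the −y side. 6 rungs, each 40 mm deep and 29 mm tall, span between the inner faces of the rails, front faces flush with the rails. The lowest rung's underside is at z = 278 mm and rungs are spaced 314 mm apart (underside to underside).

The bed frame is beside the table with their tops flush at z = 743. The ladder is on top of the table, centred.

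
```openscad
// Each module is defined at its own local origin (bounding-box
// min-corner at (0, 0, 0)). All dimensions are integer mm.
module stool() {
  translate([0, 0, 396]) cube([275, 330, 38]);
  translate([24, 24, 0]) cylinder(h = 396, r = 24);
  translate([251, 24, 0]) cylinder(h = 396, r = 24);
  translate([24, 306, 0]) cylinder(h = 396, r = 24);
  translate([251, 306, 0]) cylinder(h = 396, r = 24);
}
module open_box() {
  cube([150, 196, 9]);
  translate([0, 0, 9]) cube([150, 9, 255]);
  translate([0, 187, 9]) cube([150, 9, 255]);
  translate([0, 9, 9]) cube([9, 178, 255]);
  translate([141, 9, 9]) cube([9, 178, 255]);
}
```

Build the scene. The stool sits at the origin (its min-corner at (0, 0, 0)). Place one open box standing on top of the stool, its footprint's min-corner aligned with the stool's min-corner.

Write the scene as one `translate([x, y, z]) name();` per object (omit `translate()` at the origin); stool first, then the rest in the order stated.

stool();
translate([0, 0, 434]) open_box();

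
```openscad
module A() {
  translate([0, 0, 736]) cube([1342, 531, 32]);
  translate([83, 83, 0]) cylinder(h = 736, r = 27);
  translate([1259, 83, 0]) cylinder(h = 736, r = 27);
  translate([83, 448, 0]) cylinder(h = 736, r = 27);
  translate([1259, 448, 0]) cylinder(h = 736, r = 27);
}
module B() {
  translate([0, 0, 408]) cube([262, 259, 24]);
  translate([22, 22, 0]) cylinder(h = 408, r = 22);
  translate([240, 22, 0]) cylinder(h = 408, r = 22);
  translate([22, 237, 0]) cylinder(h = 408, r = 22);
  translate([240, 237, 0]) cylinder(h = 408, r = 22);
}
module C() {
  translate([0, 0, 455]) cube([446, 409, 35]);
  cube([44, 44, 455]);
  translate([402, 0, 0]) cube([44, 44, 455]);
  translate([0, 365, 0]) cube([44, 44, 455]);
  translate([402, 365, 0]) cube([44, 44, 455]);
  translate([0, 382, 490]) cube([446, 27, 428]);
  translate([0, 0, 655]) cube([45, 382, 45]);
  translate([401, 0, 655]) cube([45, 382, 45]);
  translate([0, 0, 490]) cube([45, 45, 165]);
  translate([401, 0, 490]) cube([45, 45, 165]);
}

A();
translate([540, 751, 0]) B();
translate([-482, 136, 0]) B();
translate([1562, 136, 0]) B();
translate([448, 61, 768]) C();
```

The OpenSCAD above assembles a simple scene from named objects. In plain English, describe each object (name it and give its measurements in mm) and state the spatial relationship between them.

A is a table with a 1342×531 mm rectangular top, 32 mm thick, top surface at z = 768 mm, supported by four round legs of 54 mm diameter, each leg's bounding box inset 56 mm from the nearest pair of top edges, running from the floor.

B is a simple wooden stool: a rectangular seat 262 mm (x) by 259 mm (y), 24 mm thick, top face at z = 432 mm, on four round legs, each 44 mm in diameter. The legs rest on z = 0, each leg's axis is inset half a diameter from the nearest pair of seat edges (so the leg's bounding box is flush with the corner).

C is a chair. The seat is a 446×409×35 mm slab with its top at z = 490 mm, on four 44×44 mm corner legs (flush with the seat edges, standing on z = 0). A flat backrest 27 mm thick, 428 mm tall, spans the full seat width and rises from the seat top along its +y edge, rear face flush with the rear of the seat. Two armrests of 45×45 mm section run along each side from the seat's front edge to the front of the backrest, top faces 210 mm above the seat top and outer faces flush with the seat's x-edges; a 45×45 mm post under the front of each armrest stands on the seat at the front corner.

Three stools sit around the table at the +y, −x, +x sides. The chair is on top of the table, centred.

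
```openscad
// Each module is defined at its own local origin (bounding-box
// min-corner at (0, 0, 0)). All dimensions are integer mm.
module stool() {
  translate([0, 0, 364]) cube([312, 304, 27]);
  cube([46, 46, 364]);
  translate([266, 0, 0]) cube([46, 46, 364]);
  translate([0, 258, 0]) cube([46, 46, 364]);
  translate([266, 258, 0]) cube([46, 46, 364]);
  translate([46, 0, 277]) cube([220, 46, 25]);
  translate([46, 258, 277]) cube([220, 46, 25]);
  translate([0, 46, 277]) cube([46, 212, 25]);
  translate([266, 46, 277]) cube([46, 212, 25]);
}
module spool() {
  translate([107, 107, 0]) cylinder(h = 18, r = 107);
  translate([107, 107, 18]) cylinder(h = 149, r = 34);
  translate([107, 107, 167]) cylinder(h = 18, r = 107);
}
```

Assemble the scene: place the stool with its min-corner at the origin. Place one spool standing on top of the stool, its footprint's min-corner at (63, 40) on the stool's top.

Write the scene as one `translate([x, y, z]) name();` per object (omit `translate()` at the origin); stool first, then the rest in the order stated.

stool();
translate([63, 40, 391]) spool();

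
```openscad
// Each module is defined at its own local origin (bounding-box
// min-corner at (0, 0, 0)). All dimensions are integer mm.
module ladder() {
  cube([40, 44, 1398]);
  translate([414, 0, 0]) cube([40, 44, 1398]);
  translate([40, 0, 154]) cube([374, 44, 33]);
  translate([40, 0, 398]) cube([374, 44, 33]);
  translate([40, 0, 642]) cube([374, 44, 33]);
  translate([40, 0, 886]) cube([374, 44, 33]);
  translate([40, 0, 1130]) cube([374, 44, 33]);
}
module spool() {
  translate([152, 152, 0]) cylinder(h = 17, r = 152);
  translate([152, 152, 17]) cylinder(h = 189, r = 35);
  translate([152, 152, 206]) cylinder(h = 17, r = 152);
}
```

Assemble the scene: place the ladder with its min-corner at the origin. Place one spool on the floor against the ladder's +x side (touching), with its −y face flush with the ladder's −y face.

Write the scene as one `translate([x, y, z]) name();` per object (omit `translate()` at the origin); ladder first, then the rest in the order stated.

ladder();
translate([454, 0, 0]) spool();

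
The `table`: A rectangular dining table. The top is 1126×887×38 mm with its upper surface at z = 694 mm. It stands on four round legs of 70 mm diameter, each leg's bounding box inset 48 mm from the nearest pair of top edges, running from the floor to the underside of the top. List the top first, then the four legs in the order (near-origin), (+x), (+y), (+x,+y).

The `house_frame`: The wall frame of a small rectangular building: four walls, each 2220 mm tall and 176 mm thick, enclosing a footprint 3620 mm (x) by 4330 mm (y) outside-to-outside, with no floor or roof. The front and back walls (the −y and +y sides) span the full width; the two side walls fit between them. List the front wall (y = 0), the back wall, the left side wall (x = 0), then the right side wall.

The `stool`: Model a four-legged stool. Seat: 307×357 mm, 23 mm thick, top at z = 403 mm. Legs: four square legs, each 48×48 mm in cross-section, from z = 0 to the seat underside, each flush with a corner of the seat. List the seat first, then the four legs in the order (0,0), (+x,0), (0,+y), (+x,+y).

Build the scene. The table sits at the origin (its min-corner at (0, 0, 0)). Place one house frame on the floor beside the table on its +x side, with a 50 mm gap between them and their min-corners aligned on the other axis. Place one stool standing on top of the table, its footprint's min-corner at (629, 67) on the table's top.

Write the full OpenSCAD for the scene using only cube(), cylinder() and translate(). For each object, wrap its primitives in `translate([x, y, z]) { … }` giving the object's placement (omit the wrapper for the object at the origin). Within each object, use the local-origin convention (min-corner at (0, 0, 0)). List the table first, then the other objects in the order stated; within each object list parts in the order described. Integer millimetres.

translate([0, 0, 656]) cube([1126, 887, 38]);
translate([83, 83, 0]) cylinder(h = 656, r = 35);
translate([1043, 83, 0]) cylinder(h = 656, r = 35);
translate([83, 804, 0]) cylinder(h = 656, r = 35);
translate([1043, 804, 0]) cylinder(h = 656, r = 35);
translate([1176, 0, 0]) {
  cube([3620, 176, 2220]);
  translate([0, 4154, 0]) cube([3620, 176, 2220]);
  translate([0, 176, 0]) cube([176, 3978, 2220]);
  translate([3444, 176, 0]) cube([176, 3978, 2220]);
}
translate([629, 67, 694]) {
  translate([0, 0, 380]) cube([307, 357, 23]);
  cube([48, 48, 380]);
  translate([259, 0, 0]) cube([48, 48, 380]);
  translate([0, 309, 0]) cube([48, 48, 380]);
  translate([259, 309, 0]) cube([48, 48, 380]);
}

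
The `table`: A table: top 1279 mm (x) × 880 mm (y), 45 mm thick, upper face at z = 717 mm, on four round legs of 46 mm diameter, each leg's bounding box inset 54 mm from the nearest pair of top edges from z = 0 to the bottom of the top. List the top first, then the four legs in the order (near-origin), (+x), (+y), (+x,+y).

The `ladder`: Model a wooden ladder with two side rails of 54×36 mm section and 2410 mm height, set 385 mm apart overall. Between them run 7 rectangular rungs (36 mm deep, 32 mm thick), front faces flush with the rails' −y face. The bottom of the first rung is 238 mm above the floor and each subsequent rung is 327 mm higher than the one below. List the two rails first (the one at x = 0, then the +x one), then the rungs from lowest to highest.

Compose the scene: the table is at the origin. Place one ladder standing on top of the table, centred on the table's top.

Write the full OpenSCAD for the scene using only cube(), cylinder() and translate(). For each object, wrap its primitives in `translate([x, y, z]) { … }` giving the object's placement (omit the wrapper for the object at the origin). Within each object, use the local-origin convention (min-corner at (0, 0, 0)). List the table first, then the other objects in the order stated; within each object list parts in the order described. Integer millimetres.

translate([0, 0, 672]) cube([1279, 880, 45]);
translate([77, 77, 0]) cylinder(h = 672, r = 23);
translate([1202, 77, 0]) cylinder(h = 672, r = 23);
translate([77, 803, 0]) cylinder(h = 672, r = 23);
translate([1202, 803, 0]) cylinder(h = 672, r = 23);
translate([447, 422, 717]) {
  cube([54, 36, 2410]);
  translate([331, 0, 0]) cube([54, 36, 2410]);
  translate([54, 0, 238]) cube([277, 36, 32]);
  translate([54, 0, 565]) cube([277, 36, 32]);
  translate([54, 0, 892]) cube([277, 36, 32]);
  translate([54, 0, 1219]) cube([277, 36, 32]);
  translate([54, 0, 1546]) cube([277, 36, 32]);
  translate([54, 0, 1873]) cube([277, 36, 32]);
  translate([54, 0, 2200]) cube([277, 36, 32]);
}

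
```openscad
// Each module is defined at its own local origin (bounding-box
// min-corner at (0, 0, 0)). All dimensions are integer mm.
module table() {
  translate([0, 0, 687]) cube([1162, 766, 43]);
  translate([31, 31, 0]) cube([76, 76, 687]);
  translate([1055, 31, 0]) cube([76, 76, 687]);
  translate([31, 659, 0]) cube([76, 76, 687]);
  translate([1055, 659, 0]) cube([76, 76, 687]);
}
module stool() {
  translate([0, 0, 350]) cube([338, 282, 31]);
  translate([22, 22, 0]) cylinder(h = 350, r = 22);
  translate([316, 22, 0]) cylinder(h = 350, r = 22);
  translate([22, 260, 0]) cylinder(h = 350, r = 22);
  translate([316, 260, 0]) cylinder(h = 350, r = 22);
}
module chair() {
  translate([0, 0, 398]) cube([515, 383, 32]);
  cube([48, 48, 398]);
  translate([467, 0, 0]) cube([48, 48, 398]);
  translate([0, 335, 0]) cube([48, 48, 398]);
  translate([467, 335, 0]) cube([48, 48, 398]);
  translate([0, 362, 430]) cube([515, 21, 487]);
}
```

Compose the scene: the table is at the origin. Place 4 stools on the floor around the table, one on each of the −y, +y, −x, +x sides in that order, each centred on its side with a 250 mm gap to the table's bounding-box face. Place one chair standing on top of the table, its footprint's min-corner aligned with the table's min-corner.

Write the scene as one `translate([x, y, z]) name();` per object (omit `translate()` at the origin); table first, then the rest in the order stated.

table();
translate([412, -532, 0]) stool();
translate([412, 1016, 0]) stool();
translate([-588, 242, 0]) stool();
translate([1412, 242, 0]) stool();
translate([0, 0, 730]) chair();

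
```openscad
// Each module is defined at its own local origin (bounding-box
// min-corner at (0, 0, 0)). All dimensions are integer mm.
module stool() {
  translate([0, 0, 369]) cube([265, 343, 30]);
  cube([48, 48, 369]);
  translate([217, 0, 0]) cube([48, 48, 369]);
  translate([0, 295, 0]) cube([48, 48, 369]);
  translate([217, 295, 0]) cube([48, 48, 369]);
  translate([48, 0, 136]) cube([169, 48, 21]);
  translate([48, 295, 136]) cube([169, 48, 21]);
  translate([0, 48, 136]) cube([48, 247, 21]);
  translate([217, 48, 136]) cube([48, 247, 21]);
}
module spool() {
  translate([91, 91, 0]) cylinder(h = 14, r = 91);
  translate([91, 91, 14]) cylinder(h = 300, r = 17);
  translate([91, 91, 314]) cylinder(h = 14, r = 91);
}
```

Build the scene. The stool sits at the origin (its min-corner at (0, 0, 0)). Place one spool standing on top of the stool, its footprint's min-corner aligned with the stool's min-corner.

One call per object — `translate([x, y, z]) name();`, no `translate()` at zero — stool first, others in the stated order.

stool();
translate([0, 0, 399]) spool();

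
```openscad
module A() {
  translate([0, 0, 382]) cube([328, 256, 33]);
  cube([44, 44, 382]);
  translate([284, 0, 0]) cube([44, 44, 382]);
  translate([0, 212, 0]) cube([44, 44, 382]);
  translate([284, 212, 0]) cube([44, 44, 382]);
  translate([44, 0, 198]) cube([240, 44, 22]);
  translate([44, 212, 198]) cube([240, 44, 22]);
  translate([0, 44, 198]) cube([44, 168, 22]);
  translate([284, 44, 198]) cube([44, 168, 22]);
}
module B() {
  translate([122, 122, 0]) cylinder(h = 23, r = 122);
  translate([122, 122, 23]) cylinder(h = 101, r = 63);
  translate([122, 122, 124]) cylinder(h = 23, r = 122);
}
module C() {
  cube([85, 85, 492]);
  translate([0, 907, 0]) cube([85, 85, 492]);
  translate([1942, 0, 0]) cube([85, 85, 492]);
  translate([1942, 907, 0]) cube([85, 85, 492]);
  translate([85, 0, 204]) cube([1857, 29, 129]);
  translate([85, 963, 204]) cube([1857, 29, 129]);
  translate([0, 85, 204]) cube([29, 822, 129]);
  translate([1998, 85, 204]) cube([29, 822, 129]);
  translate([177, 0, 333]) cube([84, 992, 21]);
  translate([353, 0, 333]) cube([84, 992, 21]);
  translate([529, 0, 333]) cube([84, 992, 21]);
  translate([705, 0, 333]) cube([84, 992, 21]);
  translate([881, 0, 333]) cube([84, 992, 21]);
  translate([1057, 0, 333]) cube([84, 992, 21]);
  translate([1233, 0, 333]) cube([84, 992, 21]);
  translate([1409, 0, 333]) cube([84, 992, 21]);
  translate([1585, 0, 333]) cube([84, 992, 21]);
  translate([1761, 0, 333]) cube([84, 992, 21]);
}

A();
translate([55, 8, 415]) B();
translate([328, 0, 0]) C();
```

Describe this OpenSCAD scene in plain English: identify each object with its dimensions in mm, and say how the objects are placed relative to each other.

A is a four-legged stool. The seat is a 328×256×33 mm slab whose top surface is at z = 415 mm; four square legs, each 44×44 mm in cross-section, run from the floor (z = 0) to the underside of the seat, each flush with a corner of the seat. Four stretchers, 44 mm wide and 22 mm tall, connect adjacent legs with their undersides at z = 198 mm, each running between the inner faces of the legs it joins and aligned with the legs' outer faces on the other axis.

B is a spool: two coaxial disc flanges of radius 122 mm and thickness 23 mm, joined by a core cylinder of radius 63 mm and height 101 mm. The lower flange rests on z = 0 and the three cylinders share a vertical axis.

C is a bed frame 2027 mm long (x) by 992 mm wide (y). Four 85×85 mm corner posts, 492 mm tall, at the corners of the footprint. Four rails of 29 mm thickness and 129 mm height run between adjacent posts with their undersides at z = 204 mm, their outer faces flush with the outside of the frame (the two x-running rails run between the posts' inner faces; the two y-running rails run between the posts' inner faces). 10 slats, each 84 mm wide (x) and 21 mm thick, lie across the top of the two x-running rails, running the full 992 mm width of the frame in y; the slats are evenly spaced along x between the inner faces of the end posts with equal gaps (rounded down to the nearest mm) at the −x end and between each pair — any rounding remainder accumulates at the +x end.

The spool is on top of the stool. The bed frame is against the stool's +x side, with their −y faces flush.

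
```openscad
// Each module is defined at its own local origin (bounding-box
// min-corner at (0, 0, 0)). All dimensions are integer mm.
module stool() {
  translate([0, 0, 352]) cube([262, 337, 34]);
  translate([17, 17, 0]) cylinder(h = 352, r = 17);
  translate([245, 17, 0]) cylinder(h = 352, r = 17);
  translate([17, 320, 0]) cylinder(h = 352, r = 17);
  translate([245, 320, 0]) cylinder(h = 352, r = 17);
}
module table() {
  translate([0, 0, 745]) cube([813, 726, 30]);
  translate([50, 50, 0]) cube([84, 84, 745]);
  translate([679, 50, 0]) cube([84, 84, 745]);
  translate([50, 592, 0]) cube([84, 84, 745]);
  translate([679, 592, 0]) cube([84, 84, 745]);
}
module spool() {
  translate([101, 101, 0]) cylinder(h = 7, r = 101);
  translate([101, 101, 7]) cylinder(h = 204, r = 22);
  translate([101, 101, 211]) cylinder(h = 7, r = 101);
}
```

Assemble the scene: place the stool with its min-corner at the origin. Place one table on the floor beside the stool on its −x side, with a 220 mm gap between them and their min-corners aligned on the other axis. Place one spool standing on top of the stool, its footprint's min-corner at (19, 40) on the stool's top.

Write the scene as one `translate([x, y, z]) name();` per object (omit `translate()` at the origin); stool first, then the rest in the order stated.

stool();
translate([-1033, 0, 0]) table();
translate([19, 40, 386]) spool();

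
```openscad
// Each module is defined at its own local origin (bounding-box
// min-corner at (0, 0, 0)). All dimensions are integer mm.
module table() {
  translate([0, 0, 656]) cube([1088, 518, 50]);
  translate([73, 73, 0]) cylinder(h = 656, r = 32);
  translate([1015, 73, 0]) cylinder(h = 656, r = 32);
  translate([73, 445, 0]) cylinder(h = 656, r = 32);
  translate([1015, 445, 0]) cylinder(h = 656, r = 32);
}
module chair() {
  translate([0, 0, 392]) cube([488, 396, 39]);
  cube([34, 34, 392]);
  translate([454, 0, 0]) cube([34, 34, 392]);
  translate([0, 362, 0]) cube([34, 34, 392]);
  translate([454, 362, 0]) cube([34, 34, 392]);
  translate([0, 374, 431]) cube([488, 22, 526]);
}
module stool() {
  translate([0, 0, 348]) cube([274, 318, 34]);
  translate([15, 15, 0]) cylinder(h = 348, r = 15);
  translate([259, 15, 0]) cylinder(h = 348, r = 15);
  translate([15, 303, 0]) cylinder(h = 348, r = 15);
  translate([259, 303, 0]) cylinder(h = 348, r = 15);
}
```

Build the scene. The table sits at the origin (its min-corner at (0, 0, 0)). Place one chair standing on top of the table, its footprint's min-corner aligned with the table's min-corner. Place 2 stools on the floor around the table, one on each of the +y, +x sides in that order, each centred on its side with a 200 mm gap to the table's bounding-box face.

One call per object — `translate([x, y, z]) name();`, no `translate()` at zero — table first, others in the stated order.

table();
translate([0, 0, 706]) chair();
translate([407, 718, 0]) stool();
translate([1288, 100, 0]) stool();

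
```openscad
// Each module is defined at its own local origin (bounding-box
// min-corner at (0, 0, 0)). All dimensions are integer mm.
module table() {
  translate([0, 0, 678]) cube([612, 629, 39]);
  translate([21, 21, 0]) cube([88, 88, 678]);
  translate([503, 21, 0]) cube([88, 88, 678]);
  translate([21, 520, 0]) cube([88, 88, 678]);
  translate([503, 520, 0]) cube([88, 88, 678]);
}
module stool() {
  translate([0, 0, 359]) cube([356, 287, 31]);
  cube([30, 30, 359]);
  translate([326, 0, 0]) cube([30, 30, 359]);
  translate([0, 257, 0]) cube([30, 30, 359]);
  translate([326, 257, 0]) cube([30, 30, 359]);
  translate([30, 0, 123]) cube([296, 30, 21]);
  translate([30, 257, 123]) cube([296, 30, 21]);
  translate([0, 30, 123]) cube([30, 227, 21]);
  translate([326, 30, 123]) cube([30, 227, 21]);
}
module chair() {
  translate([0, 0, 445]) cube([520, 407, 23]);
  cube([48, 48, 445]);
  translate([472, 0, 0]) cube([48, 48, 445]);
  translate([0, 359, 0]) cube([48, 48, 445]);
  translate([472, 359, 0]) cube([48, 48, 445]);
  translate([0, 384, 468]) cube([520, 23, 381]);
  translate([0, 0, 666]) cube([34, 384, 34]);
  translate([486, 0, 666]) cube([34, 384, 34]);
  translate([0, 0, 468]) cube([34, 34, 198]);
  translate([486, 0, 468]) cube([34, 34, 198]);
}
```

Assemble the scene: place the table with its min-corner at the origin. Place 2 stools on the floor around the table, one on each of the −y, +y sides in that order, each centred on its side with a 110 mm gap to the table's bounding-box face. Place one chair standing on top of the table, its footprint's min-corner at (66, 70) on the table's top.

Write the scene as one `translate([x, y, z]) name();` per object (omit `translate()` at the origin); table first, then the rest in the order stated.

table();
translate([128, -397, 0]) stool();
translate([128, 739, 0]) stool();
translate([66, 70, 717]) chair();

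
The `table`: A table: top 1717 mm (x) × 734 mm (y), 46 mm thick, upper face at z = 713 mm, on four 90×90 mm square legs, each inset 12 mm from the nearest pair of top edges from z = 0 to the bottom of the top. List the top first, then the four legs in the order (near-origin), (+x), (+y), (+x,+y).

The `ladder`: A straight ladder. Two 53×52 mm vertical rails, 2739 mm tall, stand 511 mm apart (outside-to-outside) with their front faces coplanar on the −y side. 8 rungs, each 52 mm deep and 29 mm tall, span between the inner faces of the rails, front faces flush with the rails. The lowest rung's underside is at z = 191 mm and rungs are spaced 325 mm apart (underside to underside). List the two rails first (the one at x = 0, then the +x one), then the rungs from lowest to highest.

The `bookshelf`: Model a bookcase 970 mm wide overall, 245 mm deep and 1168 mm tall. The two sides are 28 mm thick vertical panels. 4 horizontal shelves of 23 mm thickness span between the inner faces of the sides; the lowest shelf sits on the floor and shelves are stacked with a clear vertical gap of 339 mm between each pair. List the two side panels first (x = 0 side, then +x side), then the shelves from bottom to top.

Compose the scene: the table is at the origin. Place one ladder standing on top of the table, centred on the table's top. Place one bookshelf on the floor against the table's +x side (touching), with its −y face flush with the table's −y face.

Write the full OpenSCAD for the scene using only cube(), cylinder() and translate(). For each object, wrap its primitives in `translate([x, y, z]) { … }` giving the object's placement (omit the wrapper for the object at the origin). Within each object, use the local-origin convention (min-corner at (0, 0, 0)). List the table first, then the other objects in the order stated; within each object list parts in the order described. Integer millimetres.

translate([0, 0, 667]) cube([1717, 734, 46]);
translate([12, 12, 0]) cube([90, 90, 667]);
translate([1615, 12, 0]) cube([90, 90, 667]);
translate([12, 632, 0]) cube([90, 90, 667]);
translate([1615, 632, 0]) cube([90, 90, 667]);
translate([603, 341, 713]) {
  cube([53, 52, 2739]);
  translate([458, 0, 0]) cube([53, 52, 2739]);
  translate([53, 0, 191]) cube([405, 52, 29]);
  translate([53, 0, 516]) cube([405, 52, 29]);
  translate([53, 0, 841]) cube([405, 52, 29]);
  translate([53, 0, 1166]) cube([405, 52, 29]);
  translate([53, 0, 1491]) cube([405, 52, 29]);
  translate([53, 0, 1816]) cube([405, 52, 29]);
  translate([53, 0, 2141]) cube([405, 52, 29]);
  translate([53, 0, 2466]) cube([405, 52, 29]);
}
translate([1717, 0, 0]) {
  cube([28, 245, 1168]);
  translate([942, 0, 0]) cube([28, 245, 1168]);
  translate([28, 0, 0]) cube([914, 245, 23]);
  translate([28, 0, 362]) cube([914, 245, 23]);
  translate([28, 0, 724]) cube([914, 245, 23]);
  translate([28, 0, 1086]) cube([914, 245, 23]);
}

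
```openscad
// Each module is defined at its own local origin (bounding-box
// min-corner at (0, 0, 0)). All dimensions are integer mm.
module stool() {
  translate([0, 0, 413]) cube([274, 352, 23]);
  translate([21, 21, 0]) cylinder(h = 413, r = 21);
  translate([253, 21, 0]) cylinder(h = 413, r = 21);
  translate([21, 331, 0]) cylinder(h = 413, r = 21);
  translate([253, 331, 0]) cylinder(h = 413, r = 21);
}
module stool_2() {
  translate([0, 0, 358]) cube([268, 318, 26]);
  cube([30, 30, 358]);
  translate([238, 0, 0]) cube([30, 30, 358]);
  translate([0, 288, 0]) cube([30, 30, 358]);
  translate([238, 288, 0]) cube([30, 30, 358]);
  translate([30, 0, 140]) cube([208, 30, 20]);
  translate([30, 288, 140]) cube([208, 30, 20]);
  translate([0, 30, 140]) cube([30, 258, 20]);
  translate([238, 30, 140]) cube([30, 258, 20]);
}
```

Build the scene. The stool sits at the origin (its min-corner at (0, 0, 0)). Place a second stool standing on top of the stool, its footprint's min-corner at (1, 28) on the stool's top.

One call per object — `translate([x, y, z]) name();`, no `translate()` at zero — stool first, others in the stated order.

stool();
translate([1, 28, 436]) stool_2();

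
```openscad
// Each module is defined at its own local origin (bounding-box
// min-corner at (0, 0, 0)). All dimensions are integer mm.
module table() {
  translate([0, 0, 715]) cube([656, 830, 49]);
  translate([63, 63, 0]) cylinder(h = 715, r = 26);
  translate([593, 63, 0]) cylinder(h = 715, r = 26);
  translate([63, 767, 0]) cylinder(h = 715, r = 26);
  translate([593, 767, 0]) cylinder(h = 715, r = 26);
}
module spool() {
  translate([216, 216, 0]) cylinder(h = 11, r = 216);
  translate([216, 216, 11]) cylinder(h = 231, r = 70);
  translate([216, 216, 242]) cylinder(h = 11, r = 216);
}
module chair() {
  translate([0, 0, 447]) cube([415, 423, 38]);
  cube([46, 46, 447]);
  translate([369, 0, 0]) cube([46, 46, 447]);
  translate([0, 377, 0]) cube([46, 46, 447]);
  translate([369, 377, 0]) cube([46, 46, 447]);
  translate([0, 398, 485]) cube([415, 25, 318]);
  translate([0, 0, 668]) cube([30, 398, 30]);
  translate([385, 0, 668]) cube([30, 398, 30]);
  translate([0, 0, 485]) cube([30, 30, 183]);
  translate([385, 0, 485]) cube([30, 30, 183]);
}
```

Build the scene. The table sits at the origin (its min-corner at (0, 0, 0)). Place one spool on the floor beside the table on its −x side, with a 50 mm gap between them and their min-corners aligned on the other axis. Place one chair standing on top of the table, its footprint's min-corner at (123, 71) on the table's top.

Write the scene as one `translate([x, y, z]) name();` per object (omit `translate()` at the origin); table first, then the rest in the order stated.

table();
translate([-482, 0, 0]) spool();
translate([123, 71, 764]) chair();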